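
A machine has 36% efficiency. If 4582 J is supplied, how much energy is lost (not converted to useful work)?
W_out = η × W_in = 0.36×4582 = 1649.5 J
W_lost = W_in − W_out = 4582 − 1649.5 = 2932.5 J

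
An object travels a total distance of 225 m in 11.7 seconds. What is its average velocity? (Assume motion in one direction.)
v_avg = Δd / Δt = 225 / 11.7 = 19.23 m/s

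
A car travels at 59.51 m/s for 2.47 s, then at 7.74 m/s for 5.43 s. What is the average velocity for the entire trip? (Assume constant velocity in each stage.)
d₁ = v₁t₁ = 59.51 × 2.47 = 146.99 m
d₂ = v₂t₂ = 7.74 × 5.43 = 42.0282 m
d_total = 189.02 m, t_total = 7.9 s
v_avg = d_total/t_total = 189.02/7.9 = 23.93 m/s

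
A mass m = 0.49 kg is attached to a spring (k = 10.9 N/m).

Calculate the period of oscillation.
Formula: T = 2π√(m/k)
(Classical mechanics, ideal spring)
T = 2π√(m/k) = 2π√(0.49/10.9) = 1.332 s; f = 1/T = 0.7506 Hz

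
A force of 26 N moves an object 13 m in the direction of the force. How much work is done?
W = Fd = 26×13 = 338.0 J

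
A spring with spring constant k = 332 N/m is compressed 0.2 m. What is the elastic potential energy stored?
PE = ½kx² = ½×332×0.2² = 6.64 J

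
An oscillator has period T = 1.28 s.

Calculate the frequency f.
f = 1/T = 1/1.28 = 0.7812 Hz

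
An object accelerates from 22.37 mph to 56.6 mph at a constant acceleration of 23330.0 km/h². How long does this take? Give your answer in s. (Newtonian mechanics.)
t = (v - v₀)/a (with unit conversion) = 8.5 s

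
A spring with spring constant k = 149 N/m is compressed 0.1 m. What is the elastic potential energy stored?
PE = ½kx² = ½×149×0.1² = 0.745 J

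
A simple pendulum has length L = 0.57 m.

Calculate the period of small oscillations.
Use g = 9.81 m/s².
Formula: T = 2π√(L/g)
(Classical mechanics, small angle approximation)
T = 2π√(L/g) = 2π√(0.57/9.81) = 1.515 s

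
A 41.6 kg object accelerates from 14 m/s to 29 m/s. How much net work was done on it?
W_net = ΔKE = ½m(v₂² − v₁²) = ½×41.6×(29² − 14²) = 13416.0 J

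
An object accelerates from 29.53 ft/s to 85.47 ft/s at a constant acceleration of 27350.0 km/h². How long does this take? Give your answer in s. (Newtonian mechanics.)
t = (v - v₀)/a (with unit conversion) = 8.08 s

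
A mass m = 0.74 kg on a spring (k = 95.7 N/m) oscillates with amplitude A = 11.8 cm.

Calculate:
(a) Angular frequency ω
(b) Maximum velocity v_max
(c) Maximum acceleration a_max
ω = √(k/m) = √(95.7/0.74) = 11.37 rad/s
v_max = ωA = 11.37×0.118 = 1.342 m/s
a_max = ω²A = 11.37²×0.118 = 15.26 m/s²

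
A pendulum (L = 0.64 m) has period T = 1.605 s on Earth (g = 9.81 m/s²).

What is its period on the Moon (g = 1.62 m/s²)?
T = 2π√(L/g), so T_moon/T_earth = √(g_earth/g_moon)
T_moon = 2π√(0.64/1.62) = 3.949 s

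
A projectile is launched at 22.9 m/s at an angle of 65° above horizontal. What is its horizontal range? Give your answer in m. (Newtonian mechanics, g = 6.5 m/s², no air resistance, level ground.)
R = v₀² sin(2θ) / g = 61.8 m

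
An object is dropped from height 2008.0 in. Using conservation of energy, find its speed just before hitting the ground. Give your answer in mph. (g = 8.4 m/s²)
mgh = ½mv² → v = √(2gh) = √(2×8.4×51) = 29.27 m/s = 65.48 mph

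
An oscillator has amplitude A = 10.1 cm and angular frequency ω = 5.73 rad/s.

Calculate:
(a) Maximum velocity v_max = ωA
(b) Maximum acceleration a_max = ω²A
v_max = ωA = 5.73×0.101 = 0.5787 m/s
a_max = ω²A = 5.73²×0.101 = 3.316 m/s²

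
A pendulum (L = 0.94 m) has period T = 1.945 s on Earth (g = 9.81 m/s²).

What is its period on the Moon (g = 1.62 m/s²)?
T = 2π√(L/g), so T_moon/T_earth = √(g_earth/g_moon)
T_moon = 2π√(0.94/1.62) = 4.786 s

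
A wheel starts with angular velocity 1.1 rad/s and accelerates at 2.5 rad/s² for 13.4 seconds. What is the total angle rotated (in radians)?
θ = ω₀t + ½αt² = 1.1×13.4 + ½×2.5×13.4² = 239.19 rad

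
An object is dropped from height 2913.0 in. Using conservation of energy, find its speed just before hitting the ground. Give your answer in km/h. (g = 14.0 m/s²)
mgh = ½mv² → v = √(2gh) = √(2×14.0×73.99) = 45.52 m/s = 163.9 km/h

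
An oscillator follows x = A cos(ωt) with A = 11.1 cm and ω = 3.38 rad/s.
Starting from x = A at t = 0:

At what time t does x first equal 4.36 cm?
cos(ωt) = x/A = 4.36/11.1 = 0.3928
ωt = arccos(0.3928) = 1.167 rad
t = 1.167/3.38 = 0.3453 s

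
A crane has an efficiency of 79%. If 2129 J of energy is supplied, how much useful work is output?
W_out = η × W_in = 0.79 × 2129 = 1681.9 J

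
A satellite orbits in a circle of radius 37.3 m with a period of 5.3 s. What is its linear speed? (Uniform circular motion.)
v = 2πr/T = 2π×37.3/5.3 = 44.22 m/s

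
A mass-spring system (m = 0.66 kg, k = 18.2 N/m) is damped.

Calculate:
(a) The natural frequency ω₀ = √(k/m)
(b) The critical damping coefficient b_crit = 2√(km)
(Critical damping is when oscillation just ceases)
ω₀ = √(k/m) = √(18.2/0.66) = 5.251 rad/s
b_crit = 2√(km) = 2√(18.2×0.66) = 6.932 kg/s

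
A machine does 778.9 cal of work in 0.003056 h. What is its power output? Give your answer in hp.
P = W/t = 3259 J / 11 s = 296.2 W = 0.3972 hp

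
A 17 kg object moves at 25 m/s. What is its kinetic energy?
KE = ½mv² = ½×17×25² = 5312.5 J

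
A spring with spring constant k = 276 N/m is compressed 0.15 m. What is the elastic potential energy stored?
PE = ½kx² = ½×276×0.15² = 3.105 J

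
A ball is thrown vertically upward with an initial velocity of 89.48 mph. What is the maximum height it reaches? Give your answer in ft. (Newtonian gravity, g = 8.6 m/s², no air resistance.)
h_max = v₀²/(2g) (with unit conversion) = 305.2 ft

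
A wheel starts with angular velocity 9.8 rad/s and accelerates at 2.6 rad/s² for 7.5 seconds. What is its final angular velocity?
ω = ω₀ + αt = 9.8 + 2.6 × 7.5 = 29.3 rad/s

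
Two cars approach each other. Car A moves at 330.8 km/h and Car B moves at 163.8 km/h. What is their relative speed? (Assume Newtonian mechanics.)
v_rel = v_A + v_B = 330.8 + 163.8 = 494.6 km/h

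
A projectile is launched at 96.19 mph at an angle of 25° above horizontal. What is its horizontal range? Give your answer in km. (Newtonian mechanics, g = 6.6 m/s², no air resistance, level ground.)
R = v₀² sin(2θ) / g (with unit conversion) = 0.2146 km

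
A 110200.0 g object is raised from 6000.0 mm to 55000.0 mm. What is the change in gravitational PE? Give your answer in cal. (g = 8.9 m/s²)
ΔPE = mg(h₂ − h₁) = 110.2 kg × 8.9 m/s² × (55 − 6) m = 4.806e+04 J = 11490.0 cal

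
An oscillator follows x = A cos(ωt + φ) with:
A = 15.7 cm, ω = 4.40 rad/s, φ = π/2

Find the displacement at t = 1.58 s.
x = A cos(ωt + φ) = 15.7×cos(4.4×1.58 + π/2) = -9.735 cm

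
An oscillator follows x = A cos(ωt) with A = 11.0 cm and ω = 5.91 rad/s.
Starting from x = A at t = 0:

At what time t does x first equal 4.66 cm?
cos(ωt) = x/A = 4.66/11.0 = 0.4236
ωt = arccos(0.4236) = 1.133 rad
t = 1.133/5.91 = 0.1918 s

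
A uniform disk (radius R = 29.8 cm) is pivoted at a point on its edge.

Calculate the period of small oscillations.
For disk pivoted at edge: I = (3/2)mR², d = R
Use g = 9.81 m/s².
I/m = (3/2)R² = 0.1332 m²; d = R = 0.298 m
T = 2π√((3/2)R²/(gR)) = 2π√(3R/(2g)) = 1.341 s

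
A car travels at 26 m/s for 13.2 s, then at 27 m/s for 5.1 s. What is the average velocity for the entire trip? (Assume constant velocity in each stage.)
d₁ = v₁t₁ = 26 × 13.2 = 343.2 m
d₂ = v₂t₂ = 27 × 5.1 = 137.7 m
d_total = 480.9 m, t_total = 18.3 s
v_avg = d_total/t_total = 480.9/18.3 = 26.28 m/s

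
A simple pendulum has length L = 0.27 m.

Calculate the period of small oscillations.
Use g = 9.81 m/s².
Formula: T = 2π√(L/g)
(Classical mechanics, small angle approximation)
T = 2π√(L/g) = 2π√(0.27/9.81) = 1.042 s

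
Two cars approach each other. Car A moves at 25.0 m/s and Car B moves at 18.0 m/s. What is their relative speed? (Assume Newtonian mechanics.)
v_rel = v_A + v_B = 25.0 + 18.0 = 43.0 m/s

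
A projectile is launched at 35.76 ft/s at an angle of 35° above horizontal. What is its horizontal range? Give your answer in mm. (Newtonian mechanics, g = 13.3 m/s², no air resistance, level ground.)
R = v₀² sin(2θ) / g (with unit conversion) = 8394.0 mm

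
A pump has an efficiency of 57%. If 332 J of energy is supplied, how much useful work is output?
W_out = η × W_in = 0.57 × 332 = 189.24 J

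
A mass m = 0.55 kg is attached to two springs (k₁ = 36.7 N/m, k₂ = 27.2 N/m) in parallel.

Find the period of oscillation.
k_eq = k₁+k₂ = 63.9 N/m
T = 2π√(m/k_eq) = 2π√(0.55/63.9) = 0.5829 s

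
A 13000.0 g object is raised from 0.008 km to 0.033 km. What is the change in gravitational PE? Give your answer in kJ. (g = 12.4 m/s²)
ΔPE = mg(h₂ − h₁) = 13 kg × 12.4 m/s² × (33 − 8) m = 4030 J = 4.03 kJ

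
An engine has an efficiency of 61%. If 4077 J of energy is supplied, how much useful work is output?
W_out = η × W_in = 0.61 × 4077 = 2487.0 J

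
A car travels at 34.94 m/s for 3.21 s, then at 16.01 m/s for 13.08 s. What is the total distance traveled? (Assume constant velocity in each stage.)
d₁ = v₁t₁ = 34.94 × 3.21 = 112.157 m
d₂ = v₂t₂ = 16.01 × 13.08 = 209.411 m
d_total = 112.157 + 209.411 = 321.57 m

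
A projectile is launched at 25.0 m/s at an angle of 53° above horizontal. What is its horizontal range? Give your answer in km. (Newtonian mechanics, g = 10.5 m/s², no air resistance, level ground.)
R = v₀² sin(2θ) / g (with unit conversion) = 0.05722 km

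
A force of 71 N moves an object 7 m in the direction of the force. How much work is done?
W = Fd = 71×7 = 497.0 J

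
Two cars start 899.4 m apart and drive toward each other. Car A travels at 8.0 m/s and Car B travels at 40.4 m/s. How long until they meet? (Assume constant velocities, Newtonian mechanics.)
Combined speed: v_combined = 8.0 + 40.4 = 48.4 m/s
Time to meet: t = d/48.4 = 899.4/48.4 = 18.58 s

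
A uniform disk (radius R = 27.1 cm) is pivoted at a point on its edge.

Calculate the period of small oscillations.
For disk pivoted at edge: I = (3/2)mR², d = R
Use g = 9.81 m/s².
I/m = (3/2)R² = 0.1102 m²; d = R = 0.271 m
T = 2π√((3/2)R²/(gR)) = 2π√(3R/(2g)) = 1.279 s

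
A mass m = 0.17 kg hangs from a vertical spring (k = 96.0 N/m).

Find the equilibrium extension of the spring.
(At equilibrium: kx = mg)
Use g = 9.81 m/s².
x_eq = mg/k = 0.17×9.81/96.0 = 0.01737 m = 1.737 cm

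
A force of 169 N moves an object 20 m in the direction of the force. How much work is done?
W = Fd = 169×20 = 3380.0 J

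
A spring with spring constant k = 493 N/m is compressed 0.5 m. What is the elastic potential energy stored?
PE = ½kx² = ½×493×0.5² = 61.62 J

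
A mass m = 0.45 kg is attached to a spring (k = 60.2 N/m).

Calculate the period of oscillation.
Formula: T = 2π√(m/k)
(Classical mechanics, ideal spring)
T = 2π√(m/k) = 2π√(0.45/60.2) = 0.5432 s; f = 1/T = 1.841 Hz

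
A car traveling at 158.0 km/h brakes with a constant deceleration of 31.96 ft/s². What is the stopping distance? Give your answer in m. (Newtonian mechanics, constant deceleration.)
d = v₀² / (2a) (with unit conversion) = 98.87 m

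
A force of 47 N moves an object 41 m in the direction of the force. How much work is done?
W = Fd = 47×41 = 1927.0 J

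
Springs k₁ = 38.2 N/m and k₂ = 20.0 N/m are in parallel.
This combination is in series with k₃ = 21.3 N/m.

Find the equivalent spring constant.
k₁₂ = k₁ + k₂ = 58.2 N/m (parallel)
1/k_eq = 1/k₁₂ + 1/k₃ → k_eq = 15.59 N/m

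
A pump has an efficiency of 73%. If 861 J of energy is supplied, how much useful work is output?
W_out = η × W_in = 0.73 × 861 = 628.53 J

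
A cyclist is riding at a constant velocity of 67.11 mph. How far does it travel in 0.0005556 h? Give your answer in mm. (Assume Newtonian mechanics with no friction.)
d = vt (with unit conversion) = 60010.0 mm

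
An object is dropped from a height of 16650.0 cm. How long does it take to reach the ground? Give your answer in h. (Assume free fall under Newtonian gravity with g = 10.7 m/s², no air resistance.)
t = √(2h/g) (with unit conversion) = 0.00155 h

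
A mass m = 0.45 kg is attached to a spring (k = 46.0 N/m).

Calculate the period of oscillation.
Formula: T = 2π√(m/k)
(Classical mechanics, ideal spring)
T = 2π√(m/k) = 2π√(0.45/46.0) = 0.6215 s; f = 1/T = 1.609 Hz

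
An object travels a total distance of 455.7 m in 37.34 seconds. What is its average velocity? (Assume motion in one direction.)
v_avg = Δd / Δt = 455.7 / 37.34 = 12.2 m/s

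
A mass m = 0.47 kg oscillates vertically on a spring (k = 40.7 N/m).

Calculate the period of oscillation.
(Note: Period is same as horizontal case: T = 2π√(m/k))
T = 2π√(m/k) = 2π√(0.47/40.7) = 0.6752 s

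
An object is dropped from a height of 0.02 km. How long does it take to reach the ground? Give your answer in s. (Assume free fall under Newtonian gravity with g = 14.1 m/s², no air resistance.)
t = √(2h/g) (with unit conversion) = 1.684 s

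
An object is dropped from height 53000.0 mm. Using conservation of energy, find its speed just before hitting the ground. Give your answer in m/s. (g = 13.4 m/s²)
mgh = ½mv² → v = √(2gh) = √(2×13.4×53) = 37.69 m/s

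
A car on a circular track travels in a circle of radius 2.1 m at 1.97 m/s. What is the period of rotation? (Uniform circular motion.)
T = 2πr/v = 2π×2.1/1.97 = 6.7 s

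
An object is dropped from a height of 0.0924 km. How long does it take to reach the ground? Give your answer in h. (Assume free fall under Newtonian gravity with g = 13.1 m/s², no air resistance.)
t = √(2h/g) (with unit conversion) = 0.001043 h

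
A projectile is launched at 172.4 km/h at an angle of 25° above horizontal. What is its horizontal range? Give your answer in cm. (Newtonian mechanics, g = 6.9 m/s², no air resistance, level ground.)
R = v₀² sin(2θ) / g (with unit conversion) = 25460.0 cm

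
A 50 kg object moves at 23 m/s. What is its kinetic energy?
KE = ½mv² = ½×50×23² = 13225.0 J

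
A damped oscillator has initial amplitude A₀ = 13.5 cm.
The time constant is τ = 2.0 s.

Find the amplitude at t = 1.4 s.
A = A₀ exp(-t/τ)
A = A₀ exp(−t/τ) = 13.5×exp(−1.4/2.0) = 6.704 cm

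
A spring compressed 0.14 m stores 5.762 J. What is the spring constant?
PE = ½kx² → k = 2PE/x² = 2×5.762/0.14² = 588.0 N/m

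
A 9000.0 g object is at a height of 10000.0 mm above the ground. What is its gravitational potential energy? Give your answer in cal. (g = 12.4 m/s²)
PE = mgh = 9 kg × 12.4 m/s² × 10 m = 1116 J = 266.7 cal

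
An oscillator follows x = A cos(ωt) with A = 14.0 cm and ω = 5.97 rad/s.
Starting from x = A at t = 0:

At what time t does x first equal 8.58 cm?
cos(ωt) = x/A = 8.58/14.0 = 0.6129
ωt = arccos(0.6129) = 0.9111 rad
t = 0.9111/5.97 = 0.1526 s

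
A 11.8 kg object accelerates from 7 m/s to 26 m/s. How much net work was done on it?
W_net = ΔKE = ½m(v₂² − v₁²) = ½×11.8×(26² − 7²) = 3699.3 J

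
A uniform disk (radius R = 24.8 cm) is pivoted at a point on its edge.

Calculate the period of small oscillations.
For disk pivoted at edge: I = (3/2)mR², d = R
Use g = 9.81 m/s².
I/m = (3/2)R² = 0.09226 m²; d = R = 0.248 m
T = 2π√((3/2)R²/(gR)) = 2π√(3R/(2g)) = 1.224 s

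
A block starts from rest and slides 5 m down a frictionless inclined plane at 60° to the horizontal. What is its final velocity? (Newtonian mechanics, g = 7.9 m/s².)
a = g sin(θ) = 7.9 × sin(60°) = 6.84 m/s²
v = √(2ad) = √(2 × 6.84 × 5) = 8.27 m/s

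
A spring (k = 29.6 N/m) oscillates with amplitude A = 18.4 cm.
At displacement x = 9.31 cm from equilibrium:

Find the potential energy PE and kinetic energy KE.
E_total = ½kA² = ½×29.6×(0.184)² = 0.5011 J
PE = ½kx² = ½×29.6×(0.0931)² = 0.1283 J
KE = E_total − PE = 0.3728 J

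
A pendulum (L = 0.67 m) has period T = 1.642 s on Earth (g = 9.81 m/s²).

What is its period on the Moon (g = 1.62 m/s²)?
T = 2π√(L/g), so T_moon/T_earth = √(g_earth/g_moon)
T_moon = 2π√(0.67/1.62) = 4.041 s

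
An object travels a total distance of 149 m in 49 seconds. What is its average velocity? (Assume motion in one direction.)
v_avg = Δd / Δt = 149 / 49 = 3.04 m/s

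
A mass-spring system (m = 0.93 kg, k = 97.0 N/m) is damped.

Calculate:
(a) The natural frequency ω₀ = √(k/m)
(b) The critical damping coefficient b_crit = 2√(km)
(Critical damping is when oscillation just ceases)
ω₀ = √(k/m) = √(97.0/0.93) = 10.21 rad/s
b_crit = 2√(km) = 2√(97.0×0.93) = 19 kg/s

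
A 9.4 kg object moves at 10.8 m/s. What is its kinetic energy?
KE = ½mv² = ½×9.4×10.8² = 548.208 J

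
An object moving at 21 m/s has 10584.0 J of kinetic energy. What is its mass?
KE = ½mv² → m = 2KE/v² = 2×10584.0/21² = 48.0 kg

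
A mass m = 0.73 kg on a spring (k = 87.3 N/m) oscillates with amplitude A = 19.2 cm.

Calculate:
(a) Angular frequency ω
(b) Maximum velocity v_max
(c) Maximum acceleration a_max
ω = √(k/m) = √(87.3/0.73) = 10.94 rad/s
v_max = ωA = 10.94×0.192 = 2.1 m/s
a_max = ω²A = 10.94²×0.192 = 22.96 m/s²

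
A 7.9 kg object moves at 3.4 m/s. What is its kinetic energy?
KE = ½mv² = ½×7.9×3.4² = 45.662 J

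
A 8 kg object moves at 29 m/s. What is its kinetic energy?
KE = ½mv² = ½×8×29² = 3364.0 J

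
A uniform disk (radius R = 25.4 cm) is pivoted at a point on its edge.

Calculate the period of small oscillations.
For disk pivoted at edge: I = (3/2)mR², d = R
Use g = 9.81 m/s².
I/m = (3/2)R² = 0.09677 m²; d = R = 0.254 m
T = 2π√((3/2)R²/(gR)) = 2π√(3R/(2g)) = 1.238 s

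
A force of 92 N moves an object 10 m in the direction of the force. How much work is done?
W = Fd = 92×10 = 920.0 J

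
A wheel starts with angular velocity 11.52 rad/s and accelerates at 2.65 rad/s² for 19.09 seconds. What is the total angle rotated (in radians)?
θ = ω₀t + ½αt² = 11.52×19.09 + ½×2.65×19.09² = 702.78 rad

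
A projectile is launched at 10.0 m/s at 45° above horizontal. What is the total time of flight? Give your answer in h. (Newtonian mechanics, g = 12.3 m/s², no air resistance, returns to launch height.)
T = 2v₀sin(θ)/g (with unit conversion) = 0.0003194 h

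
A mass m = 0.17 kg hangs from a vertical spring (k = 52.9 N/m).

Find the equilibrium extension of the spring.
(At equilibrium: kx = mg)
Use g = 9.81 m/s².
x_eq = mg/k = 0.17×9.81/52.9 = 0.03153 m = 3.153 cm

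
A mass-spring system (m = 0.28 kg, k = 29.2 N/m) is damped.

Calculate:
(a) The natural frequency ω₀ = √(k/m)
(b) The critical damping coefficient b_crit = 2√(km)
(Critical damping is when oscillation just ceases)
ω₀ = √(k/m) = √(29.2/0.28) = 10.21 rad/s
b_crit = 2√(km) = 2√(29.2×0.28) = 5.719 kg/s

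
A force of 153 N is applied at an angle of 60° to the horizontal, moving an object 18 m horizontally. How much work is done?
W = Fd cosθ = 153×18×cos(60°) = 1377.0 J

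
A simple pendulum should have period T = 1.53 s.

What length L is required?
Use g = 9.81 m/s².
T = 2π√(L/g) → L = g(T/2π)² = 9.81×(1.53/2π)² = 0.5817 m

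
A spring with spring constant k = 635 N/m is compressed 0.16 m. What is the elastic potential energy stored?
PE = ½kx² = ½×635×0.16² = 8.128 J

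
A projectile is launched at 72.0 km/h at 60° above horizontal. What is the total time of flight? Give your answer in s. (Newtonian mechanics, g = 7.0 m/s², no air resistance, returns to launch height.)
T = 2v₀sin(θ)/g (with unit conversion) = 4.949 s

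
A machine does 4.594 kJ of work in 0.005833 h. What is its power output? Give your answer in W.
P = W/t = 4594 J / 21 s = 218.8 W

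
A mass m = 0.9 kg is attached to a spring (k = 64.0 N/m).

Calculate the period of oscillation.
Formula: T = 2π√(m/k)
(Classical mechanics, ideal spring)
T = 2π√(m/k) = 2π√(0.9/64.0) = 0.7451 s; f = 1/T = 1.342 Hz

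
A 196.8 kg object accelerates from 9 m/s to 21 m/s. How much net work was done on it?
W_net = ΔKE = ½m(v₂² − v₁²) = ½×196.8×(21² − 9²) = 35424.0 J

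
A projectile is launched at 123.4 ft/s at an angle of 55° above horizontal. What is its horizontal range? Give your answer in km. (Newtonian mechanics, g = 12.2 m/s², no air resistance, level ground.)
R = v₀² sin(2θ) / g (with unit conversion) = 0.109 km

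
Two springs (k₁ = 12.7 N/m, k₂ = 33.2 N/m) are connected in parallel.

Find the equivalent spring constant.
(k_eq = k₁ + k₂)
k_eq = k₁ + k₂ = 12.7 + 33.2 = 45.9 N/m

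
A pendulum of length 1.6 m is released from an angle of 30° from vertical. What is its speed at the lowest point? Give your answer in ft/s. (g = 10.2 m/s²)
h = L(1 − cosθ) = 1.6×(1 − cos30°) = 0.2144 m
v = √(2gh) = √(2×10.2×0.2144) = 2.091 m/s = 6.861 ft/s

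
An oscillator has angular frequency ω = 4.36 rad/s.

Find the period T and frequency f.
T = 2π/ω = 2π/4.36 = 1.441 s; f = ω/2π = 0.6939 Hz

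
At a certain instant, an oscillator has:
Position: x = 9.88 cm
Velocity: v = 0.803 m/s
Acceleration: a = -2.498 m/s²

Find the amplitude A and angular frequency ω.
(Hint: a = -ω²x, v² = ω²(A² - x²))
a = −ω²x → ω = √(|a|/x) = √(2.498/0.0988) = 5.028 rad/s
v² = ω²(A² − x²) → A = √(x² + v²/ω²) = √(0.0988² + 0.803²/5.028²) = 0.1878 m = 18.78 cm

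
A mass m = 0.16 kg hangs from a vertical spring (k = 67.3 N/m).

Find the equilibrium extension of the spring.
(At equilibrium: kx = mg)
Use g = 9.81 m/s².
x_eq = mg/k = 0.16×9.81/67.3 = 0.02332 m = 2.332 cm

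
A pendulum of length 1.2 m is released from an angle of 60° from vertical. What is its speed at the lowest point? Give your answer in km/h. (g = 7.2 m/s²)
h = L(1 − cosθ) = 1.2×(1 − cos60°) = 0.6 m
v = √(2gh) = √(2×7.2×0.6) = 2.939 m/s = 10.58 km/h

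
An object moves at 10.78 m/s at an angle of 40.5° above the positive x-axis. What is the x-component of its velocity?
vₓ = v cos(θ) = 10.78 × cos(40.5°) = 8.2 m/s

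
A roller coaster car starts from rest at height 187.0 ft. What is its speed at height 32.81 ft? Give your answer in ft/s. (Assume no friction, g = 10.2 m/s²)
mgh₁ = ½mv₂² + mgh₂ → v₂ = √(2g(h₁−h₂)) = √(2×10.2×(57−10)) = 30.96 m/s = 101.6 ft/s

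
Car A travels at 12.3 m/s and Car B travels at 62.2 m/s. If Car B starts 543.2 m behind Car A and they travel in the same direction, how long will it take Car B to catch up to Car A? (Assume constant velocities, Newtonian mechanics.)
Relative speed: v_rel = 62.2 - 12.3 = 49.9 m/s
Time to catch: t = d₀/v_rel = 543.2/49.9 = 10.89 s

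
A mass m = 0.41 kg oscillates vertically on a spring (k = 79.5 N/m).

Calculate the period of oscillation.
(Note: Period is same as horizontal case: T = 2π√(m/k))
T = 2π√(m/k) = 2π√(0.41/79.5) = 0.4512 s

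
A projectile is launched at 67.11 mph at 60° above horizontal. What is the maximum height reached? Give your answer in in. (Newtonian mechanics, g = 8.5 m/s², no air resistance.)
H = v₀²sin²(θ)/(2g) (with unit conversion) = 1563.0 in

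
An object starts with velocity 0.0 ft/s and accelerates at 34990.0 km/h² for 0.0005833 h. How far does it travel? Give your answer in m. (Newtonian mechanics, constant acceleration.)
d = v₀t + ½at² (with unit conversion) = 5.952 m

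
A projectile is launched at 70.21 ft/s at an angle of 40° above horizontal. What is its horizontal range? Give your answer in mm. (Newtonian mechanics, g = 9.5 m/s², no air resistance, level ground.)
R = v₀² sin(2θ) / g (with unit conversion) = 47470.0 mm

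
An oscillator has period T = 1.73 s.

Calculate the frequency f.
f = 1/T = 1/1.73 = 0.578 Hz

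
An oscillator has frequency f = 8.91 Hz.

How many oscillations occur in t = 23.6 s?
n = f×t = 8.91×23.6 = 210.3 oscillations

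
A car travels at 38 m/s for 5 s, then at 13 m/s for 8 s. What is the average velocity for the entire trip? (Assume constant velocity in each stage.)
d₁ = v₁t₁ = 38 × 5 = 190 m
d₂ = v₂t₂ = 13 × 8 = 104 m
d_total = 294 m, t_total = 13 s
v_avg = d_total/t_total = 294/13 = 22.62 m/s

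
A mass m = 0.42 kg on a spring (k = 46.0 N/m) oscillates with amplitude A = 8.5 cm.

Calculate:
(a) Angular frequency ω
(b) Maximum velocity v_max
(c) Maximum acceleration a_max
ω = √(k/m) = √(46.0/0.42) = 10.47 rad/s
v_max = ωA = 10.47×0.085 = 0.8896 m/s
a_max = ω²A = 10.47²×0.085 = 9.31 m/s²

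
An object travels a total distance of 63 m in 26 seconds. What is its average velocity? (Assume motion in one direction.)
v_avg = Δd / Δt = 63 / 26 = 2.42 m/s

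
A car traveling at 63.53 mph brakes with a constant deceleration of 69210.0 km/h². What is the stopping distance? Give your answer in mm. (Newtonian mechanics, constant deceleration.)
d = v₀² / (2a) (with unit conversion) = 75520.0 mm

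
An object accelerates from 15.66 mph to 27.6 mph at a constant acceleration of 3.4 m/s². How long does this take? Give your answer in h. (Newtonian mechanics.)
t = (v - v₀)/a (with unit conversion) = 0.0004361 h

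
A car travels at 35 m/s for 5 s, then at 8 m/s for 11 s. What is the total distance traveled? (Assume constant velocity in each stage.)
d₁ = v₁t₁ = 35 × 5 = 175 m
d₂ = v₂t₂ = 8 × 11 = 88 m
d_total = 175 + 88 = 263 m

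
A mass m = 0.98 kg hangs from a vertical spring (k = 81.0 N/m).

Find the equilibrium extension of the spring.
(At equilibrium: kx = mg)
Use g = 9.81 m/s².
x_eq = mg/k = 0.98×9.81/81.0 = 0.1187 m = 11.87 cm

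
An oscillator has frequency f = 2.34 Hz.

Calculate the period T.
T = 1/f = 1/2.34 = 0.4274 s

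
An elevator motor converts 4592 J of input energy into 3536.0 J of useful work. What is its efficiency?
η = W_out/W_in = 3536.0/4592 = 0.77 = 77.0%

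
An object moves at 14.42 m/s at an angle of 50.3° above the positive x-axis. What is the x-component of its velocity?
vₓ = v cos(θ) = 14.42 × cos(50.3°) = 9.21 m/s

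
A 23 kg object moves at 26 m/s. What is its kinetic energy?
KE = ½mv² = ½×23×26² = 7774.0 J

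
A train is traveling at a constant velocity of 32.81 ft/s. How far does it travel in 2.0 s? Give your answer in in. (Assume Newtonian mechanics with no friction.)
d = vt (with unit conversion) = 787.4 in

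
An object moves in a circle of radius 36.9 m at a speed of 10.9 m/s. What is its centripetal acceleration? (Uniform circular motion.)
a_c = v²/r = 10.9²/36.9 = 118.81/36.9 = 3.22 m/s²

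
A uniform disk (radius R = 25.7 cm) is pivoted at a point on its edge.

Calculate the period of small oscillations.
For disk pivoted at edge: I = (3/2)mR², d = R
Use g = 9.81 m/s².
I/m = (3/2)R² = 0.09907 m²; d = R = 0.257 m
T = 2π√((3/2)R²/(gR)) = 2π√(3R/(2g)) = 1.246 s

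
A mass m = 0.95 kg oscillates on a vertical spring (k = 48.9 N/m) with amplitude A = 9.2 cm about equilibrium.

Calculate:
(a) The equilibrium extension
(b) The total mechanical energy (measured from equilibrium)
x_eq = mg/k = 0.95×9.81/48.9 = 0.1906 m = 19.06 cm
E = ½kA² = ½×48.9×(0.092)² = 0.2069 J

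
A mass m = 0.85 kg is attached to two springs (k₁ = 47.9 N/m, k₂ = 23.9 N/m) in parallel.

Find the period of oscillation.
k_eq = k₁+k₂ = 71.8 N/m
T = 2π√(m/k_eq) = 2π√(0.85/71.8) = 0.6836 s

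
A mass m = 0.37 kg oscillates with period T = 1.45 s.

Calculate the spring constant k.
T = 2π√(m/k) → k = m(2π/T)² = 0.37×(2π/1.45)² = 6.947 N/m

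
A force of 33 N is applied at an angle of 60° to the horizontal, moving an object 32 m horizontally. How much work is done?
W = Fd cosθ = 33×32×cos(60°) = 528.0 J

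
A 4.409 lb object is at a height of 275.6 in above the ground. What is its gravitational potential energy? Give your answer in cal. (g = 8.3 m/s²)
PE = mgh = 2 kg × 8.3 m/s² × 7 m = 116.2 J = 27.77 cal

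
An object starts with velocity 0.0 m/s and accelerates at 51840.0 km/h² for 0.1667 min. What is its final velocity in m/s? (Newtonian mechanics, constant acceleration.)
v = v₀ + at (with unit conversion) = 40.01 m/s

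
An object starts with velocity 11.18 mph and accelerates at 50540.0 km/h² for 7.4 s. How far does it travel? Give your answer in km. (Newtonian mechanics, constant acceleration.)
d = v₀t + ½at² (with unit conversion) = 0.1438 km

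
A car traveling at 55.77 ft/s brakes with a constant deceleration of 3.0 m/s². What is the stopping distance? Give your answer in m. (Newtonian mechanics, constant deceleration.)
d = v₀² / (2a) (with unit conversion) = 48.16 m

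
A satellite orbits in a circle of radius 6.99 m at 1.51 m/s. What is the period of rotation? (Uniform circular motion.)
T = 2πr/v = 2π×6.99/1.51 = 29.09 s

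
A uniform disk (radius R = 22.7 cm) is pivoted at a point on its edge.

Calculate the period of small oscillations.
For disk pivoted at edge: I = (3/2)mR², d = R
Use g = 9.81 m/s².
I/m = (3/2)R² = 0.07729 m²; d = R = 0.227 m
T = 2π√((3/2)R²/(gR)) = 2π√(3R/(2g)) = 1.171 s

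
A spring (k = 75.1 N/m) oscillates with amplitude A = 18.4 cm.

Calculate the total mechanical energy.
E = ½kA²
E = ½kA² = ½×75.1×(0.184)² = 1.271 J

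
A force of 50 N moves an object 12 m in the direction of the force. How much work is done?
W = Fd = 50×12 = 600.0 J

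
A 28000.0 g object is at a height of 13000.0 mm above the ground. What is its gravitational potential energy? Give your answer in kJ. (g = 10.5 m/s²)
PE = mgh = 28 kg × 10.5 m/s² × 13 m = 3822 J = 3.822 kJ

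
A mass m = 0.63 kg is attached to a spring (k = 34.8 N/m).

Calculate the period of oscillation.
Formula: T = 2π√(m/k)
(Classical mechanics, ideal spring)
T = 2π√(m/k) = 2π√(0.63/34.8) = 0.8454 s; f = 1/T = 1.183 Hz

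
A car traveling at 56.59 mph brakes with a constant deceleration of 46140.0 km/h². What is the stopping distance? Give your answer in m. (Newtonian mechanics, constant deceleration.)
d = v₀² / (2a) (with unit conversion) = 89.88 m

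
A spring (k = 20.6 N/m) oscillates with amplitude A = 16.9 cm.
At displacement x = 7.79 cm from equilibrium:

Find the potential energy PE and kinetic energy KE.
E_total = ½kA² = ½×20.6×(0.169)² = 0.2942 J
PE = ½kx² = ½×20.6×(0.0779)² = 0.0625 J
KE = E_total − PE = 0.2317 J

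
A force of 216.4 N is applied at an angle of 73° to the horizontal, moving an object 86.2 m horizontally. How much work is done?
W = Fd cosθ = 216.4×86.2×cos(73°) = 5453.8 J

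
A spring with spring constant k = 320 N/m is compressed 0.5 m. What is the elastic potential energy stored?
PE = ½kx² = ½×320×0.5² = 40.0 J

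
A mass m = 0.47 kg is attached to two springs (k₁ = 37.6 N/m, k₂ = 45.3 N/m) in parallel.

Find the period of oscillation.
k_eq = k₁+k₂ = 82.9 N/m
T = 2π√(m/k_eq) = 2π√(0.47/82.9) = 0.4731 s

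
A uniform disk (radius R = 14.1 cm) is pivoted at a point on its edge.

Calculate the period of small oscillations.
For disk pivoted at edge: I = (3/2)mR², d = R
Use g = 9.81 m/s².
I/m = (3/2)R² = 0.02982 m²; d = R = 0.141 m
T = 2π√((3/2)R²/(gR)) = 2π√(3R/(2g)) = 0.9226 s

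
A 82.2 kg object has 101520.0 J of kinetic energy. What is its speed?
KE = ½mv² → v = √(2KE/m) = √(2×101520.0/82.2) = 49.7 m/s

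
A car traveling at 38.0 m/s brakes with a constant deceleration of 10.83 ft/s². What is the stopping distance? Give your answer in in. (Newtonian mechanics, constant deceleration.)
d = v₀² / (2a) (with unit conversion) = 8611.0 in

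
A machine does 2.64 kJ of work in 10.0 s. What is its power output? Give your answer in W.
P = W/t = 2640 J / 10 s = 264 W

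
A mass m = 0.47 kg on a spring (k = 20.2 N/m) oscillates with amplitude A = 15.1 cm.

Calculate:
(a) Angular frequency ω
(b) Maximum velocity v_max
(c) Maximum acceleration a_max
ω = √(k/m) = √(20.2/0.47) = 6.556 rad/s
v_max = ωA = 6.556×0.151 = 0.9899 m/s
a_max = ω²A = 6.556²×0.151 = 6.49 m/s²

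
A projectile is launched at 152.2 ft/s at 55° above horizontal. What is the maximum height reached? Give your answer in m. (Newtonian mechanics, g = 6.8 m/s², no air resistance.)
H = v₀²sin²(θ)/(2g) (with unit conversion) = 106.2 m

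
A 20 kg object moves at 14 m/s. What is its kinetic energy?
KE = ½mv² = ½×20×14² = 1960.0 J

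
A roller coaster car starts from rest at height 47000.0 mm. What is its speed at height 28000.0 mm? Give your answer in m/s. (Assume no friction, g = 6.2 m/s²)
mgh₁ = ½mv₂² + mgh₂ → v₂ = √(2g(h₁−h₂)) = √(2×6.2×(47−28)) = 15.35 m/s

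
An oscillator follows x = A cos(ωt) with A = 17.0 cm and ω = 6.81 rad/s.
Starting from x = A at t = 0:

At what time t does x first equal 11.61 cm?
cos(ωt) = x/A = 11.61/17.0 = 0.6829
ωt = arccos(0.6829) = 0.819 rad
t = 0.819/6.81 = 0.1203 s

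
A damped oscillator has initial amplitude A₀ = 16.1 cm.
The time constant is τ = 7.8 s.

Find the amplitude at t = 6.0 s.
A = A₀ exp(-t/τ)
A = A₀ exp(−t/τ) = 16.1×exp(−6.0/7.8) = 7.46 cm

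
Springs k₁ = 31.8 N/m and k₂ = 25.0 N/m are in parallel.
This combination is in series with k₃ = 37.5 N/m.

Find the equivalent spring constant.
k₁₂ = k₁ + k₂ = 56.8 N/m (parallel)
1/k_eq = 1/k₁₂ + 1/k₃ → k_eq = 22.59 N/m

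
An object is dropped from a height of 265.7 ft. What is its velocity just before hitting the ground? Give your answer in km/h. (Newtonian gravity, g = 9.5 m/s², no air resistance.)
v = √(2gh) (with unit conversion) = 141.2 km/h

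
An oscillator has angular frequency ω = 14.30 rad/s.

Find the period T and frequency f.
T = 2π/ω = 2π/14.3 = 0.4394 s; f = ω/2π = 2.276 Hz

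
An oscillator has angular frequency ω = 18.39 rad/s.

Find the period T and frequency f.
T = 2π/ω = 2π/18.39 = 0.3417 s; f = ω/2π = 2.927 Hz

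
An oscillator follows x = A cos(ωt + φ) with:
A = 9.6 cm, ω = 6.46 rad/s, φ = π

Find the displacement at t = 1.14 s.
x = A cos(ωt + φ) = 9.6×cos(6.46×1.14 + π) = -4.514 cm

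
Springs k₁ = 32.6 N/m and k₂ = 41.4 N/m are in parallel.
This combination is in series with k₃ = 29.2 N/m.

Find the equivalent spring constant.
k₁₂ = k₁ + k₂ = 74 N/m (parallel)
1/k_eq = 1/k₁₂ + 1/k₃ → k_eq = 20.94 N/m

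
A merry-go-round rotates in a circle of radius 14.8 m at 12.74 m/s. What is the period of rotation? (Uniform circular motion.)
T = 2πr/v = 2π×14.8/12.74 = 7.3 s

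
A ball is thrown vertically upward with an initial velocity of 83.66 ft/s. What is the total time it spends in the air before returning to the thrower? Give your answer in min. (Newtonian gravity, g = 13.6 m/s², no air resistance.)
t_total = 2v₀/g (with unit conversion) = 0.0625 min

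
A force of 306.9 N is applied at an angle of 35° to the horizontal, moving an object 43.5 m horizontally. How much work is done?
W = Fd cosθ = 306.9×43.5×cos(35°) = 10936.0 J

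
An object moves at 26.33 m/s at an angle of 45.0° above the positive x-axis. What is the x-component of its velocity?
vₓ = v cos(θ) = 26.33 × cos(45.0°) = 18.62 m/s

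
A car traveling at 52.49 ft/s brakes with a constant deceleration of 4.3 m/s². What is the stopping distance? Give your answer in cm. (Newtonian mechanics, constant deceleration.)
d = v₀² / (2a) (with unit conversion) = 2976.0 cm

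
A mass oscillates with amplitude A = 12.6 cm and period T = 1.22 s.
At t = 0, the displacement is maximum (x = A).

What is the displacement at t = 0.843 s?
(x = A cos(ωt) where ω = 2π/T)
ω = 2π/T = 2π/1.22 = 5.15 rad/s
x = A cos(ωt) = 12.6×cos(5.15×0.843) = -4.566 cm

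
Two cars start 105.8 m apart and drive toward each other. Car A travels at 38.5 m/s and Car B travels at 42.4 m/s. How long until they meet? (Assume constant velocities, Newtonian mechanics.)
Combined speed: v_combined = 38.5 + 42.4 = 80.9 m/s
Time to meet: t = d/80.9 = 105.8/80.9 = 1.31 s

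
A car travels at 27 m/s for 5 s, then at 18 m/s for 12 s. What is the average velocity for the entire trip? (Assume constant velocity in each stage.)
d₁ = v₁t₁ = 27 × 5 = 135 m
d₂ = v₂t₂ = 18 × 12 = 216 m
d_total = 351 m, t_total = 17 s
v_avg = d_total/t_total = 351/17 = 20.65 m/s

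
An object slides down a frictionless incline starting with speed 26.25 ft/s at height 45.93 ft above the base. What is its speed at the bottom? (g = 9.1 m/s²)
½mv₀² + mgh = ½mv² → v = √(v₀² + 2gh) = √(8.001² + 2×9.1×14) = 17.86 m/s = 58.58 ft/s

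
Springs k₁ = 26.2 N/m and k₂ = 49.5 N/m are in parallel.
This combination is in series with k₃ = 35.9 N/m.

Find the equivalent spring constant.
k₁₂ = k₁ + k₂ = 75.7 N/m (parallel)
1/k_eq = 1/k₁₂ + 1/k₃ → k_eq = 24.35 N/m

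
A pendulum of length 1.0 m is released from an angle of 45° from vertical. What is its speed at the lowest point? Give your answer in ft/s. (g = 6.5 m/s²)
h = L(1 − cosθ) = 1.0×(1 − cos45°) = 0.2929 m
v = √(2gh) = √(2×6.5×0.2929) = 1.951 m/s = 6.402 ft/s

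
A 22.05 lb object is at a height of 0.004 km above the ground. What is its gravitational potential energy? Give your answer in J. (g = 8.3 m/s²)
PE = mgh = 10 kg × 8.3 m/s² × 4 m = 332.1 J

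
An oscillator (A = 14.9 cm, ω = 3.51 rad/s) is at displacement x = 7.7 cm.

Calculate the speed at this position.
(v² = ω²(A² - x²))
v = ω√(A² − x²) = 3.51×√(0.149² − 0.077²) = 0.4477 m/s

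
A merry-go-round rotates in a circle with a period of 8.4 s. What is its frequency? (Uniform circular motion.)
f = 1/T = 1/8.4 = 0.119 Hz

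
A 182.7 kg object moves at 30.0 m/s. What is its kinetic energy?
KE = ½mv² = ½×182.7×30.0² = 82215.0 J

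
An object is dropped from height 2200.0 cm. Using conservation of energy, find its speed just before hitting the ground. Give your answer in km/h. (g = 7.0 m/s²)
mgh = ½mv² → v = √(2gh) = √(2×7.0×22) = 17.55 m/s = 63.18 km/h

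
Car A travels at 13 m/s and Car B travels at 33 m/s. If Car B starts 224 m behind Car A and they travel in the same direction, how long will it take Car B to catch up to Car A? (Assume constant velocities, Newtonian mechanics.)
Relative speed: v_rel = 33 - 13 = 20 m/s
Time to catch: t = d₀/v_rel = 224/20 = 11.2 s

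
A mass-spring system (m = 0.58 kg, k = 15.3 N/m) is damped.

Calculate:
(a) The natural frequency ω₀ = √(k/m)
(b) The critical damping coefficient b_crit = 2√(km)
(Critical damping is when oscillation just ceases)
ω₀ = √(k/m) = √(15.3/0.58) = 5.136 rad/s
b_crit = 2√(km) = 2√(15.3×0.58) = 5.958 kg/s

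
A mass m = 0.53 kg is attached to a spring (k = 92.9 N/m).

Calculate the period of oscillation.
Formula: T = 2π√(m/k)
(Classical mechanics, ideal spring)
T = 2π√(m/k) = 2π√(0.53/92.9) = 0.4746 s; f = 1/T = 2.107 Hz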